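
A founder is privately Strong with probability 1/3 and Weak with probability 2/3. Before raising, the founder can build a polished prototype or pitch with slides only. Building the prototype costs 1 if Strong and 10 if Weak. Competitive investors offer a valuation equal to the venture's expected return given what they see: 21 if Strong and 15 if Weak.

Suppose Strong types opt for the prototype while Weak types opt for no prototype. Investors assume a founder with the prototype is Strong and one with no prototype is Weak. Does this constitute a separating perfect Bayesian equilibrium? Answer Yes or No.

Yes

Under these beliefs, the prototype earns valuation 21 and no prototype earns valuation 15.
Strong: the prototype nets 21 − 1 = 20; no prototype nets 15. Strong prefers the prototype.
Weak: the prototype nets 21 − 10 = 11; no prototype nets 15. Weak prefers no prototype.
Neither type deviates, so the separating profile is an equilibrium.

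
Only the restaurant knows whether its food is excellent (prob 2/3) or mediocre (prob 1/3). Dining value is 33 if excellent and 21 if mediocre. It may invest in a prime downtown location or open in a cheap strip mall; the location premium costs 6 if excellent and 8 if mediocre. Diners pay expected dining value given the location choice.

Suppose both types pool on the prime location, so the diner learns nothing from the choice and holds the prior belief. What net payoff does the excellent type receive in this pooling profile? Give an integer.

23

Pooled price premium = 2/3·33 + 1/3·21 = 29.
excellent pays cost 6 for the prime location, so net payoff = 29 − 6 = 23.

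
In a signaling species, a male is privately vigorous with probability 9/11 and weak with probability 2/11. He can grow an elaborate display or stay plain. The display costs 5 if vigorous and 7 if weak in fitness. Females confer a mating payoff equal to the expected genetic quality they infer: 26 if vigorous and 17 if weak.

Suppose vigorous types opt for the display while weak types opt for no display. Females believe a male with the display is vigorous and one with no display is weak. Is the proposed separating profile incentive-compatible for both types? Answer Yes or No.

No

Under these beliefs, the display earns mating payoff 26 and no display earns mating payoff 17.
vigorous: the display nets 26 − 5 = 21; no display nets 17. vigorous prefers the display.
weak: the display nets 26 − 7 = 19; no display nets 17. weak would deviate to the display.
weak has a profitable deviation, so the profile is not an equilibrium.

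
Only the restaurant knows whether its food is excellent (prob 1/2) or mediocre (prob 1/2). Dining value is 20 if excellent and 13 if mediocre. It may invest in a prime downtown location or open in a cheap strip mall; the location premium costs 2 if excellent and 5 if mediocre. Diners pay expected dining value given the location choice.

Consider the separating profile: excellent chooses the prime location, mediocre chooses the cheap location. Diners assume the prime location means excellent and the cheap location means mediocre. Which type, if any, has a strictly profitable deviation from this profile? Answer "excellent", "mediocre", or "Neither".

mediocre

The prime location pays 20; the cheap location pays 13.
excellent: assigned the prime location, nets 20 − 2 = 18; deviating to the cheap location nets 13.
mediocre: assigned the cheap location, nets 13; deviating to the prime location nets 20 − 5 = 15.
The mediocre type gains 2 by deviating.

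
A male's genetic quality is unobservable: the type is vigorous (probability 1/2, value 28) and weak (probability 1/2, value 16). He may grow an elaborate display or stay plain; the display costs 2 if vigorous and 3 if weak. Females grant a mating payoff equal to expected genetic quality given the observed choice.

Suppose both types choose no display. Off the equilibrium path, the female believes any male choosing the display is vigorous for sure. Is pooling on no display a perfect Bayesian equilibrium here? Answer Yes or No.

No

On path, the female holds the prior and pays 1/2·28 + 1/2·16 = 22. Off path (the display), believing vigorous, it pays 28.
vigorous: no display nets 22; the display nets 28 − 2 = 26. vigorous would deviate.
weak: no display nets 22; the display nets 28 − 3 = 25. weak would deviate.
A type deviates, so pooling fails.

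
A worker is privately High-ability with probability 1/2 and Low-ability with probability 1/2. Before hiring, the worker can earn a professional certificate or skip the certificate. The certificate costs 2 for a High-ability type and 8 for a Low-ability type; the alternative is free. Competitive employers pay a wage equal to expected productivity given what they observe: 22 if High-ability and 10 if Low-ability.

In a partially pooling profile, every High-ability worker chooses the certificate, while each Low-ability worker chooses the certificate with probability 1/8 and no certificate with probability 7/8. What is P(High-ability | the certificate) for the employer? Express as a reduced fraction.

P(the certificate) = (1/2)·1 + (1/2)·(1/8) = 9/16.
By Bayes' rule, P(High-ability | the certificate) = (1/2) / (9/16) = 8/9.

8/9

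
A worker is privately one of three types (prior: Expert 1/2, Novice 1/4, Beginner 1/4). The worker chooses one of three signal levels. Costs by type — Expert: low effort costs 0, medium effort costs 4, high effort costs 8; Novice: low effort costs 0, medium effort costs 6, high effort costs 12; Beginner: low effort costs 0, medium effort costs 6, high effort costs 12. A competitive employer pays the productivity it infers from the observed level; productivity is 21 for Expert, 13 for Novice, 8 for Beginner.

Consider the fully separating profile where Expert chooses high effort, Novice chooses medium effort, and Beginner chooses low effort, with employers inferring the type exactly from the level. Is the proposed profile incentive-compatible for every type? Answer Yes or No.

Separating wages: high effort → 21, medium effort → 13, low effort → 8.
Expert (assigned high effort): low effort: 8 − 0 = 8; medium effort: 13 − 4 = 9; high effort: 21 − 8 = 13. Expert stays.
Novice (assigned medium effort): low effort: 8 − 0 = 8; medium effort: 13 − 6 = 7; high effort: 21 − 12 = 9. Novice prefers high effort.
Beginner (assigned low effort): low effort: 8 − 0 = 8; medium effort: 13 − 6 = 7; high effort: 21 − 12 = 9. Beginner prefers high effort.
At least one type deviates; the separating profile fails.

No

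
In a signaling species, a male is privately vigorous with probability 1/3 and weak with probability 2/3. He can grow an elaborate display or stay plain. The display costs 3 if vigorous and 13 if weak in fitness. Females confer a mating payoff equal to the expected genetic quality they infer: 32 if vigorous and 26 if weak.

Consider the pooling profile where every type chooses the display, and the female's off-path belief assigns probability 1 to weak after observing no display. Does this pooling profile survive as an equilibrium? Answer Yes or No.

On path, the female holds the prior and pays 1/3·32 + 2/3·26 = 28. Off path (no display), believing weak, it pays 26.
vigorous: the display nets 28 − 3 = 25; no display nets 26. vigorous would deviate.
weak: the display nets 28 − 13 = 15; no display nets 26. weak would deviate.
A type deviates, so pooling fails.

No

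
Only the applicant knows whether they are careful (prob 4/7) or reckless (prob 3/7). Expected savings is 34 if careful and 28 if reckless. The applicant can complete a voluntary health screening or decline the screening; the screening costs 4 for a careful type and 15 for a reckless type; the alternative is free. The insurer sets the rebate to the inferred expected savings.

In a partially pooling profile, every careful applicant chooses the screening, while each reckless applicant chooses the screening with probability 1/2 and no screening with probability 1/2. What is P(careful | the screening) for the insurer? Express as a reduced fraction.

8/11

P(the screening) = (4/7)·1 + (3/7)·(1/2) = 11/14.
By Bayes' rule, P(careful | the screening) = (4/7) / (11/14) = 8/11.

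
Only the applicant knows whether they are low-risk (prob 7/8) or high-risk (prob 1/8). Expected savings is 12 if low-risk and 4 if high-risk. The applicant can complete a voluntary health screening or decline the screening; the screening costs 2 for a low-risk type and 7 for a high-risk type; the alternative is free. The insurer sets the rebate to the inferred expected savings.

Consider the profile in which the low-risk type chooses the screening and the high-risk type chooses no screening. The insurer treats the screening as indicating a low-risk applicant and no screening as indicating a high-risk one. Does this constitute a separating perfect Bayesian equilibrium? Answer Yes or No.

Under these beliefs, the screening earns rebate 12 and no screening earns rebate 4.
low-risk: the screening nets 12 − 2 = 10; no screening nets 4. low-risk prefers the screening.
high-risk: the screening nets 12 − 7 = 5; no screening nets 4. high-risk would deviate to the screening.
high-risk has a profitable deviation, so the profile is not an equilibrium.

No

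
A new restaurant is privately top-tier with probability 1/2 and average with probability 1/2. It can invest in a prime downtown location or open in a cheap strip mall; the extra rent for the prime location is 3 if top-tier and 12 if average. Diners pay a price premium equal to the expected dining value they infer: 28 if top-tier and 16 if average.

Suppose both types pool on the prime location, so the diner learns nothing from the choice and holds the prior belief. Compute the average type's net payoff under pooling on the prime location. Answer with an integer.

Pooled price premium = 1/2·28 + 1/2·16 = 22.
average pays cost 12 for the prime location, so net payoff = 22 − 12 = 10.

10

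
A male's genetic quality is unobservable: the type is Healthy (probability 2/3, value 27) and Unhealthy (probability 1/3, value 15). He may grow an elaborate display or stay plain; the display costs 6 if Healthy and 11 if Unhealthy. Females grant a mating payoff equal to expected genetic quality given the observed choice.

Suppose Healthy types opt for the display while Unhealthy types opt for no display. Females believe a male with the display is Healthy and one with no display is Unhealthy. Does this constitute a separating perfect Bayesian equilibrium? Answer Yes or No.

No

Under these beliefs, the display earns mating payoff 27 and no display earns mating payoff 15.
Healthy: the display nets 27 − 6 = 21; no display nets 15. Healthy prefers the display.
Unhealthy: the display nets 27 − 11 = 16; no display nets 15. Unhealthy would deviate to the display.
Unhealthy has a profitable deviation, so the profile is not an equilibrium.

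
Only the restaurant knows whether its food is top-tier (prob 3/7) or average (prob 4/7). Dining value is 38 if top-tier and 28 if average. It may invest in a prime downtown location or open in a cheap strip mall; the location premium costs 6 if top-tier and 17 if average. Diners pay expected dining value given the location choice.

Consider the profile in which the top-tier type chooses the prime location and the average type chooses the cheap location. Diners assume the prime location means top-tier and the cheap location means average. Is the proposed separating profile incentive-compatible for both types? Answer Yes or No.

Yes

Under these beliefs, the prime location earns price premium 38 and the cheap location earns price premium 28.
top-tier: the prime location nets 38 − 6 = 32; the cheap location nets 28. top-tier prefers the prime location.
average: the prime location nets 38 − 17 = 21; the cheap location nets 28. average prefers the cheap location.
Neither type deviates, so the separating profile is an equilibrium.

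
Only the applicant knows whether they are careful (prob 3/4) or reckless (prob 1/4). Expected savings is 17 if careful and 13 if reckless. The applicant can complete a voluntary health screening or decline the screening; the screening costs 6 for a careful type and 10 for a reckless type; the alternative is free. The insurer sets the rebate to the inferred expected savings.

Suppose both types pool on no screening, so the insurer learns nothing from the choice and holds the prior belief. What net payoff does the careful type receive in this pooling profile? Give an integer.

Pooled rebate = 3/4·17 + 1/4·13 = 16.
careful pays no cost for no screening, so net payoff = 16.

16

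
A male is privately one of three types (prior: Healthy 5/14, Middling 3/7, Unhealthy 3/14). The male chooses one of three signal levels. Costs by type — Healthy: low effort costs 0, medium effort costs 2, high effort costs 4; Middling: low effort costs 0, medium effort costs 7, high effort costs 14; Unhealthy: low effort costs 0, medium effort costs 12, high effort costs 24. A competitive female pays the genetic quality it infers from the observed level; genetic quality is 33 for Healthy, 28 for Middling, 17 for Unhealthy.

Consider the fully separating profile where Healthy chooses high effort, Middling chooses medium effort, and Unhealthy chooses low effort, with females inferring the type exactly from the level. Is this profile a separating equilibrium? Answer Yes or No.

Separating mating payoffs: high effort → 33, medium effort → 28, low effort → 17.
Healthy (assigned high effort): low effort: 17 − 0 = 17; medium effort: 28 − 2 = 26; high effort: 33 − 4 = 29. Healthy stays.
Middling (assigned medium effort): low effort: 17 − 0 = 17; medium effort: 28 − 7 = 21; high effort: 33 − 14 = 19. Middling stays.
Unhealthy (assigned low effort): low effort: 17 − 0 = 17; medium effort: 28 − 12 = 16; high effort: 33 − 24 = 9. Unhealthy stays.
Every type prefers its assigned level; separation holds.

Yes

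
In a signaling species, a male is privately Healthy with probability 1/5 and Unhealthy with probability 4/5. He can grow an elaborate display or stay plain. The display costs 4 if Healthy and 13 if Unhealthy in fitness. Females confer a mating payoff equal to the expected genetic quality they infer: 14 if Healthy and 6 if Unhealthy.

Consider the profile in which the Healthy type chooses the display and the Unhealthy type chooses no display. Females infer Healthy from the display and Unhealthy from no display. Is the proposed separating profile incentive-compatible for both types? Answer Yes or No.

Yes

Under these beliefs, the display earns mating payoff 14 and no display earns mating payoff 6.
Healthy: the display nets 14 − 4 = 10; no display nets 6. Healthy prefers the display.
Unhealthy: the display nets 14 − 13 = 1; no display nets 6. Unhealthy prefers no display.
Neither type deviates, so the separating profile is an equilibrium.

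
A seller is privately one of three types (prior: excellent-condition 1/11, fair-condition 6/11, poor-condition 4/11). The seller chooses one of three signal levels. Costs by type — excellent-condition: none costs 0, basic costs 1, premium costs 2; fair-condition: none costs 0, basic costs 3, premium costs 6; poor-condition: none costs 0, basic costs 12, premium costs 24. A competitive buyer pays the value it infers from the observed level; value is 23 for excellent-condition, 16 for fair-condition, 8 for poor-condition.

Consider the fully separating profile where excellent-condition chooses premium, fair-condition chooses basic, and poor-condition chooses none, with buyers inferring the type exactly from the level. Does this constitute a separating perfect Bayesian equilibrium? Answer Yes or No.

No

Separating prices: premium → 23, basic → 16, none → 8.
excellent-condition (assigned premium): none: 8 − 0 = 8; basic: 16 − 1 = 15; premium: 23 − 2 = 21. excellent-condition stays.
fair-condition (assigned basic): none: 8 − 0 = 8; basic: 16 − 3 = 13; premium: 23 − 6 = 17. fair-condition prefers premium.
poor-condition (assigned none): none: 8 − 0 = 8; basic: 16 − 12 = 4; premium: 23 − 24 = -1. poor-condition stays.
At least one type deviates; the separating profile fails.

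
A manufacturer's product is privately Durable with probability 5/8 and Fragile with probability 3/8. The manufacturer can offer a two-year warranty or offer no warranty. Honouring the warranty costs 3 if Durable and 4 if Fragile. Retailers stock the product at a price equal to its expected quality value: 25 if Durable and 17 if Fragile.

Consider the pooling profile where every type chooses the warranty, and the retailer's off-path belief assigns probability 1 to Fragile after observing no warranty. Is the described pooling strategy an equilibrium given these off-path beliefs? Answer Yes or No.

On path, the retailer holds the prior and pays 5/8·25 + 3/8·17 = 22. Off path (no warranty), believing Fragile, it pays 17.
Durable: the warranty nets 22 − 3 = 19; no warranty nets 17. Durable stays.
Fragile: the warranty nets 22 − 4 = 18; no warranty nets 17. Fragile stays.
No type deviates, so pooling is sustained.

Yes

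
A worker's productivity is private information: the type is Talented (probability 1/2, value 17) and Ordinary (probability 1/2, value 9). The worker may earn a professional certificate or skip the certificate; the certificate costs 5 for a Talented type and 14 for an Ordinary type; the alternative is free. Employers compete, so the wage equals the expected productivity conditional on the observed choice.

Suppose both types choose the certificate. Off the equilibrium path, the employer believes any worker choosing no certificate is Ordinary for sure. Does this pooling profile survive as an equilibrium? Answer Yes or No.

No

On path, the employer holds the prior and pays 1/2·17 + 1/2·9 = 13. Off path (no certificate), believing Ordinary, it pays 9.
Talented: the certificate nets 13 − 5 = 8; no certificate nets 9. Talented would deviate.
Ordinary: the certificate nets 13 − 14 = -1; no certificate nets 9. Ordinary would deviate.
A type deviates, so pooling fails.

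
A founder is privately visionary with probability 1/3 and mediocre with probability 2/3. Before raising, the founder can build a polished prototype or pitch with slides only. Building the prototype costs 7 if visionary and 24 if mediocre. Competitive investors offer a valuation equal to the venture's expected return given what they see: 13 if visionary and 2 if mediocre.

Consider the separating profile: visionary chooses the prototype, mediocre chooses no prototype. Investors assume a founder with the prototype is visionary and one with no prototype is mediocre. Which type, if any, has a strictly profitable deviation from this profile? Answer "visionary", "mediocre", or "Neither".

The prototype pays 13; no prototype pays 2.
visionary: assigned the prototype, nets 13 − 7 = 6; deviating to no prototype nets 2.
mediocre: assigned no prototype, nets 2; deviating to the prototype nets 13 − 24 = -11.
Both types strictly prefer their assigned action; no profitable deviation.

Neither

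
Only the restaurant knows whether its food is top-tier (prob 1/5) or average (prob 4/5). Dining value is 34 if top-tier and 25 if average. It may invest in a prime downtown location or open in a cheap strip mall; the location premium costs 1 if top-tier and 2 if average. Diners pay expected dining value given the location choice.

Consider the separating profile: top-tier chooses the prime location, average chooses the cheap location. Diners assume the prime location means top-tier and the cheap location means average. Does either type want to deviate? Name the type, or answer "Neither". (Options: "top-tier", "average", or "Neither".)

average

The prime location pays 34; the cheap location pays 25.
top-tier: assigned the prime location, nets 34 − 1 = 33; deviating to the cheap location nets 25.
average: assigned the cheap location, nets 25; deviating to the prime location nets 34 − 2 = 32.
The average type gains 7 by deviating.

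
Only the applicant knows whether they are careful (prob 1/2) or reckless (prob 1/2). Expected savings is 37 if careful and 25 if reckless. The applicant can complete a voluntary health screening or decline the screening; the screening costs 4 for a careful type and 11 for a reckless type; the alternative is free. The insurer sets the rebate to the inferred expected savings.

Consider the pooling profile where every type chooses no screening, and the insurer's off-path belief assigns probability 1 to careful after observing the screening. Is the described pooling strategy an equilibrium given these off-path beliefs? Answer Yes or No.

On path, the insurer holds the prior and pays 1/2·37 + 1/2·25 = 31. Off path (the screening), believing careful, it pays 37.
careful: no screening nets 31; the screening nets 37 − 4 = 33. careful would deviate.
reckless: no screening nets 31; the screening nets 37 − 11 = 26. reckless stays.
A type deviates, so pooling fails.

No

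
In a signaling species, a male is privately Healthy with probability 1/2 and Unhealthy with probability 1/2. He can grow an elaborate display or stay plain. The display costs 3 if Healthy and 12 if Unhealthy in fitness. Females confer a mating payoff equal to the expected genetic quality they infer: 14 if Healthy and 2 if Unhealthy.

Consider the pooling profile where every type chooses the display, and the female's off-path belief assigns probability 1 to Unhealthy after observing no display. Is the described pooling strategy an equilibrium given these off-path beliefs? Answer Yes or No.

On path, the female holds the prior and pays 1/2·14 + 1/2·2 = 8. Off path (no display), believing Unhealthy, it pays 2.
Healthy: the display nets 8 − 3 = 5; no display nets 2. Healthy stays.
Unhealthy: the display nets 8 − 12 = -4; no display nets 2. Unhealthy would deviate.
A type deviates, so pooling fails.

No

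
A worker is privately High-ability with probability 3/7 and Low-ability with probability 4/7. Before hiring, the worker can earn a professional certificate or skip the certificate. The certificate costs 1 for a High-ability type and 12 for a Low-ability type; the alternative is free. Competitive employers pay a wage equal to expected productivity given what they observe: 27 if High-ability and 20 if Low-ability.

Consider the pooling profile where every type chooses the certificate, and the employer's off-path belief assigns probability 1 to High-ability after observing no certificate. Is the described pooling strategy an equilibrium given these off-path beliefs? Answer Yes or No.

No

On path, the employer holds the prior and pays 3/7·27 + 4/7·20 = 23. Off path (no certificate), believing High-ability, it pays 27.
High-ability: the certificate nets 23 − 1 = 22; no certificate nets 27. High-ability would deviate.
Low-ability: the certificate nets 23 − 12 = 11; no certificate nets 27. Low-ability would deviate.
A type deviates, so pooling fails.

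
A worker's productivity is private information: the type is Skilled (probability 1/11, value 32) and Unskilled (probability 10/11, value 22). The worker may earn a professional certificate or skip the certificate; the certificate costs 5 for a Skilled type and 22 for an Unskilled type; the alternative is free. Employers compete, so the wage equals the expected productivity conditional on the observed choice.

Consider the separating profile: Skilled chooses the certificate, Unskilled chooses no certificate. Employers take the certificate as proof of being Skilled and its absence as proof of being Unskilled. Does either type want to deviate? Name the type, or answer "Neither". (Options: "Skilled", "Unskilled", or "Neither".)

The certificate pays 32; no certificate pays 22.
Skilled: assigned the certificate, nets 32 − 5 = 27; deviating to no certificate nets 22.
Unskilled: assigned no certificate, nets 22; deviating to the certificate nets 32 − 22 = 10.
Both types strictly prefer their assigned action; no profitable deviation.

Neither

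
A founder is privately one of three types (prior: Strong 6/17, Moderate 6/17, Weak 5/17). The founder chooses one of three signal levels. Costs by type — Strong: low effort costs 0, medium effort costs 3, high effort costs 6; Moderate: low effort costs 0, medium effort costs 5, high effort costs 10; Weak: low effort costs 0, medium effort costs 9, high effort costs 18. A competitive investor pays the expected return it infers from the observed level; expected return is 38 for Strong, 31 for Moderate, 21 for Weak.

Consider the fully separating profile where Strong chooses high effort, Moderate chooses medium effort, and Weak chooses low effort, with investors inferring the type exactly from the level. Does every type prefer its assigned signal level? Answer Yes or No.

Separating valuations: high effort → 38, medium effort → 31, low effort → 21.
Strong (assigned high effort): low effort: 21 − 0 = 21; medium effort: 31 − 3 = 28; high effort: 38 − 6 = 32. Strong stays.
Moderate (assigned medium effort): low effort: 21 − 0 = 21; medium effort: 31 − 5 = 26; high effort: 38 − 10 = 28. Moderate prefers high effort.
Weak (assigned low effort): low effort: 21 − 0 = 21; medium effort: 31 − 9 = 22; high effort: 38 − 18 = 20. Weak prefers medium effort.
At least one type deviates; the separating profile fails.

No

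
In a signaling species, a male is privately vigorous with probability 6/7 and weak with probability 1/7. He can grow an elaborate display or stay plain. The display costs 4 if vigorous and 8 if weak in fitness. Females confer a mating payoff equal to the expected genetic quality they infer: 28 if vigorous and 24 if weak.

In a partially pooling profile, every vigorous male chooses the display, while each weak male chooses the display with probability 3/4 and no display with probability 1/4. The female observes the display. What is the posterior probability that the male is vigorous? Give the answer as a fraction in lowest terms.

8/9

P(the display) = (6/7)·1 + (1/7)·(3/4) = 27/28.
By Bayes' rule, P(vigorous | the display) = (6/7) / (27/28) = 8/9.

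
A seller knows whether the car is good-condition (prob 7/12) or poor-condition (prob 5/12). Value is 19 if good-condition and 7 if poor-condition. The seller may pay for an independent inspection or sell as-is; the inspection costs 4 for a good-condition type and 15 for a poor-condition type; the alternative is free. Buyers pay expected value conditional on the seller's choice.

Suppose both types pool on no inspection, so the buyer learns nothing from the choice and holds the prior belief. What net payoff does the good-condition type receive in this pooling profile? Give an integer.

14

Pooled price = 7/12·19 + 5/12·7 = 14.
good-condition pays no cost for no inspection, so net payoff = 14.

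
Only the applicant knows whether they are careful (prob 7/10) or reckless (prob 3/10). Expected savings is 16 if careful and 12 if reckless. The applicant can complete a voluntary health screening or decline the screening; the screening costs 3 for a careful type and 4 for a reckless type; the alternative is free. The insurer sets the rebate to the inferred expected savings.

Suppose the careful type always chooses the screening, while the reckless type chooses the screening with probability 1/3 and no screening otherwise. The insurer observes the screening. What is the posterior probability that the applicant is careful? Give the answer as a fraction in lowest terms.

7/8

P(the screening) = (7/10)·1 + (3/10)·(1/3) = 4/5.
By Bayes' rule, P(careful | the screening) = (7/10) / (4/5) = 7/8.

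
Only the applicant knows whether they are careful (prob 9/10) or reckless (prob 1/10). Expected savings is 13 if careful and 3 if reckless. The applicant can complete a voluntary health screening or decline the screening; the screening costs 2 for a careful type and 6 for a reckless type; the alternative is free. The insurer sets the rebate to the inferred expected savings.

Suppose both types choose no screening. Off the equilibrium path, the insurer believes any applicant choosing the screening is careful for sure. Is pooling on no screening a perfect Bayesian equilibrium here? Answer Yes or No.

Yes

On path, the insurer holds the prior and pays 9/10·13 + 1/10·3 = 12. Off path (the screening), believing careful, it pays 13.
careful: no screening nets 12; the screening nets 13 − 2 = 11. careful stays.
reckless: no screening nets 12; the screening nets 13 − 6 = 7. reckless stays.
No type deviates, so pooling is sustained.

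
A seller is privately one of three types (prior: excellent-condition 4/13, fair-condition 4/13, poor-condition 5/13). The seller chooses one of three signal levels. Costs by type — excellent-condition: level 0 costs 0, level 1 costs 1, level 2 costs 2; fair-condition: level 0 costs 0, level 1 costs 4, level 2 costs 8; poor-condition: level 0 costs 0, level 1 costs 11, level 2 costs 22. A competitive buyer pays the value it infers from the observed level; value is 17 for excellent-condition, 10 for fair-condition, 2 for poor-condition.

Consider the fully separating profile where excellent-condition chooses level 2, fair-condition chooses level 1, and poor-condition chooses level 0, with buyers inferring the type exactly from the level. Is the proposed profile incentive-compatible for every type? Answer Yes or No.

Separating prices: level 2 → 17, level 1 → 10, level 0 → 2.
excellent-condition (assigned level 2): level 0: 2 − 0 = 2; level 1: 10 − 1 = 9; level 2: 17 − 2 = 15. excellent-condition stays.
fair-condition (assigned level 1): level 0: 2 − 0 = 2; level 1: 10 − 4 = 6; level 2: 17 − 8 = 9. fair-condition prefers level 2.
poor-condition (assigned level 0): level 0: 2 − 0 = 2; level 1: 10 − 11 = -1; level 2: 17 − 22 = -5. poor-condition stays.
At least one type deviates; the separating profile fails.

No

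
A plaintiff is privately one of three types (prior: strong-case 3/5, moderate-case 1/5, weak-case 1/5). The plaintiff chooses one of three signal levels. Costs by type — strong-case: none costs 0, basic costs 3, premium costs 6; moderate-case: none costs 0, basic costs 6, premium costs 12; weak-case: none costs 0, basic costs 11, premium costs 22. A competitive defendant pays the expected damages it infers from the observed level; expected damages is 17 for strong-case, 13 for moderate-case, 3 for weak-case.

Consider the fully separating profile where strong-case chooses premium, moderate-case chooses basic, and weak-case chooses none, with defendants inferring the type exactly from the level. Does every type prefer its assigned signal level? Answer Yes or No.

Yes

Separating settlements: premium → 17, basic → 13, none → 3.
strong-case (assigned premium): none: 3 − 0 = 3; basic: 13 − 3 = 10; premium: 17 − 6 = 11. strong-case stays.
moderate-case (assigned basic): none: 3 − 0 = 3; basic: 13 − 6 = 7; premium: 17 − 12 = 5. moderate-case stays.
weak-case (assigned none): none: 3 − 0 = 3; basic: 13 − 11 = 2; premium: 17 − 22 = -5. weak-case stays.
Every type prefers its assigned level; separation holds.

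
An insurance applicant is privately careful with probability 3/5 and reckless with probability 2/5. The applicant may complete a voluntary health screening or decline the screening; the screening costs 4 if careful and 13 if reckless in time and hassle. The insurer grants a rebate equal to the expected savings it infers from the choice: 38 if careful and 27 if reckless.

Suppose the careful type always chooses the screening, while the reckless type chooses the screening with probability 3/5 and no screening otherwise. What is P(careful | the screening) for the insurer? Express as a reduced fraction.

P(the screening) = (3/5)·1 + (2/5)·(3/5) = 21/25.
By Bayes' rule, P(careful | the screening) = (3/5) / (21/25) = 5/7.

5/7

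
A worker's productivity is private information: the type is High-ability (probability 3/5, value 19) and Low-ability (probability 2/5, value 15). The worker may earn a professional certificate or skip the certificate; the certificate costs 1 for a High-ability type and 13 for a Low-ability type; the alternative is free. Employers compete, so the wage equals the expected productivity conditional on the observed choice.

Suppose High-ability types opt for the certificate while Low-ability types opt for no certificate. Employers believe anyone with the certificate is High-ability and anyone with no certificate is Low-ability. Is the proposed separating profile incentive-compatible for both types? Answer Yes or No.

Under these beliefs, the certificate earns wage 19 and no certificate earns wage 15.
High-ability: the certificate nets 19 − 1 = 18; no certificate nets 15. High-ability prefers the certificate.
Low-ability: the certificate nets 19 − 13 = 6; no certificate nets 15. Low-ability prefers no certificate.
Neither type deviates, so the separating profile is an equilibrium.

Yes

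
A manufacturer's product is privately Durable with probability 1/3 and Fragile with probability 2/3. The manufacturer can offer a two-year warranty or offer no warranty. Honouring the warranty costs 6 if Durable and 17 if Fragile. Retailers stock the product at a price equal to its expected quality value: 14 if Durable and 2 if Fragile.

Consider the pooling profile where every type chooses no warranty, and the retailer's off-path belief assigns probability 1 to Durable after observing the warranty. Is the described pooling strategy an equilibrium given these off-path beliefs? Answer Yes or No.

No

On path, the retailer holds the prior and pays 1/3·14 + 2/3·2 = 6. Off path (the warranty), believing Durable, it pays 14.
Durable: no warranty nets 6; the warranty nets 14 − 6 = 8. Durable would deviate.
Fragile: no warranty nets 6; the warranty nets 14 − 17 = -3. Fragile stays.
A type deviates, so pooling fails.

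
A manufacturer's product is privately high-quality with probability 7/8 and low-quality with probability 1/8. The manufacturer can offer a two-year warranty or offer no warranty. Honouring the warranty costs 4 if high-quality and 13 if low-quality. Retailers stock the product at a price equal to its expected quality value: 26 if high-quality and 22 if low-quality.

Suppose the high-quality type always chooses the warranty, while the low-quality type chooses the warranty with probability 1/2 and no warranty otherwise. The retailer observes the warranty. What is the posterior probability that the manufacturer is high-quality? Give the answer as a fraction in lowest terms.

P(the warranty) = (7/8)·1 + (1/8)·(1/2) = 15/16.
By Bayes' rule, P(high-quality | the warranty) = (7/8) / (15/16) = 14/15.

14/15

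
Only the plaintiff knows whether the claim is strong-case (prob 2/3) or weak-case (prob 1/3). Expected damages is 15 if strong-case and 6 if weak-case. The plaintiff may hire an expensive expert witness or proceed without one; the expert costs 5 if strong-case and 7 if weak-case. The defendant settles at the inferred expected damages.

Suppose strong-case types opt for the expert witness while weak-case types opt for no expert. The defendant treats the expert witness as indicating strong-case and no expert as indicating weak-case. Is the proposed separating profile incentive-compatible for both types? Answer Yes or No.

Under these beliefs, the expert witness earns settlement 15 and no expert earns settlement 6.
strong-case: the expert witness nets 15 − 5 = 10; no expert nets 6. strong-case prefers the expert witness.
weak-case: the expert witness nets 15 − 7 = 8; no expert nets 6. weak-case would deviate to the expert witness.
weak-case has a profitable deviation, so the profile is not an equilibrium.

No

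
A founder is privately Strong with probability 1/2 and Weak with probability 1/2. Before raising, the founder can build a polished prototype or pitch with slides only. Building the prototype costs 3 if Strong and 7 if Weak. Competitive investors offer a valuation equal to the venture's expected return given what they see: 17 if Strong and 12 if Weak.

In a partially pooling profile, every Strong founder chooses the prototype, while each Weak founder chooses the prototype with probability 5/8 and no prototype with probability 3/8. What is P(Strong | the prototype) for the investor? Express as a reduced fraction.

P(the prototype) = (1/2)·1 + (1/2)·(5/8) = 13/16.
By Bayes' rule, P(Strong | the prototype) = (1/2) / (13/16) = 8/13.

8/13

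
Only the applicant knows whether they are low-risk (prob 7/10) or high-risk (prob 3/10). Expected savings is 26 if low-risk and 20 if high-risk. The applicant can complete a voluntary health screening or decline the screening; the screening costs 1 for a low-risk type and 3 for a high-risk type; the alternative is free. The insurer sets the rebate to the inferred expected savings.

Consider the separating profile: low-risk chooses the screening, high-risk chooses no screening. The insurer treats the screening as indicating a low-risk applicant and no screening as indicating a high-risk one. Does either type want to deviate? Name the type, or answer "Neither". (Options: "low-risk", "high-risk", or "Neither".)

The screening pays 26; no screening pays 20.
low-risk: assigned the screening, nets 26 − 1 = 25; deviating to no screening nets 20.
high-risk: assigned no screening, nets 20; deviating to the screening nets 26 − 3 = 23.
The high-risk type gains 3 by deviating.

high-risk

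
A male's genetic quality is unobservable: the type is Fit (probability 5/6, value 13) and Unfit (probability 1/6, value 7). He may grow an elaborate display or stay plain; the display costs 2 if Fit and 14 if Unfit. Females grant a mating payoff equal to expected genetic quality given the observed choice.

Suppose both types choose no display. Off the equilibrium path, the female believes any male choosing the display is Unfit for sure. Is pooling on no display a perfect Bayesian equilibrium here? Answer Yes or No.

On path, the female holds the prior and pays 5/6·13 + 1/6·7 = 12. Off path (the display), believing Unfit, it pays 7.
Fit: no display nets 12; the display nets 7 − 2 = 5. Fit stays.
Unfit: no display nets 12; the display nets 7 − 14 = -7. Unfit stays.
No type deviates, so pooling is sustained.

Yes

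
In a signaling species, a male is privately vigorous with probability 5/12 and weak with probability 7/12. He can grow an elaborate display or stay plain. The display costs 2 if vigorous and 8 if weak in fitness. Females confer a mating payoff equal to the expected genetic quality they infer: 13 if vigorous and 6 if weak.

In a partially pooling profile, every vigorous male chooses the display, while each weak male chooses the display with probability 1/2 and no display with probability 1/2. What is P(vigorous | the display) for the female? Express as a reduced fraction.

P(the display) = (5/12)·1 + (7/12)·(1/2) = 17/24.
By Bayes' rule, P(vigorous | the display) = (5/12) / (17/24) = 10/17.

10/17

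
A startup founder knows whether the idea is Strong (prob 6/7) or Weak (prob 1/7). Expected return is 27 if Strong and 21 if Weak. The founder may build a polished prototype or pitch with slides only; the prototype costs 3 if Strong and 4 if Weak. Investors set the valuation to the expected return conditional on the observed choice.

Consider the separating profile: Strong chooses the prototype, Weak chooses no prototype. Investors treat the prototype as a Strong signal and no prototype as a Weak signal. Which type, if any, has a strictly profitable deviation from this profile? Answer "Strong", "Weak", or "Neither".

Weak

The prototype pays 27; no prototype pays 21.
Strong: assigned the prototype, nets 27 − 3 = 24; deviating to no prototype nets 21.
Weak: assigned no prototype, nets 21; deviating to the prototype nets 27 − 4 = 23.
The Weak type gains 2 by deviating.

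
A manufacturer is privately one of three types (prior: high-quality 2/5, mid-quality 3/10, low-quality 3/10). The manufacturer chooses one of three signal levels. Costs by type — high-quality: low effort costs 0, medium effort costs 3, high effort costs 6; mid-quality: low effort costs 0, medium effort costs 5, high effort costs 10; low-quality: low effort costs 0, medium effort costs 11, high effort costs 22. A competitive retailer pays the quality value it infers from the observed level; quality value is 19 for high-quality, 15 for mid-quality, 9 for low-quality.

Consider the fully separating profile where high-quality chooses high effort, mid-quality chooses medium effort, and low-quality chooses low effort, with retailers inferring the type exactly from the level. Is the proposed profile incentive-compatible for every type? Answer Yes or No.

Yes

Separating prices: high effort → 19, medium effort → 15, low effort → 9.
high-quality (assigned high effort): low effort: 9 − 0 = 9; medium effort: 15 − 3 = 12; high effort: 19 − 6 = 13. high-quality stays.
mid-quality (assigned medium effort): low effort: 9 − 0 = 9; medium effort: 15 − 5 = 10; high effort: 19 − 10 = 9. mid-quality stays.
low-quality (assigned low effort): low effort: 9 − 0 = 9; medium effort: 15 − 11 = 4; high effort: 19 − 22 = -3. low-quality stays.
Every type prefers its assigned level; separation holds.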